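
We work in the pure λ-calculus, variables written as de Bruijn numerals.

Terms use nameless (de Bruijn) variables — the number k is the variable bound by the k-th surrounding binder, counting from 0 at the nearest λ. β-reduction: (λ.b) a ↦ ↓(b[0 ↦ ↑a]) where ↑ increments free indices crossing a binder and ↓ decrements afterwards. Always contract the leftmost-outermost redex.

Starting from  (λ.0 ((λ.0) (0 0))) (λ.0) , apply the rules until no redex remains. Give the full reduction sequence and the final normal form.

Answer: normal form = λ.0  (in 4 steps)

Reduction:
  start: (λ.0 ((λ.0) (0 0))) (λ.0)
  [1] (λ.0) ((λ.0) ((λ.0) (λ.0)))
  [2] (λ.0) ((λ.0) (λ.0))
  [3] (λ.0) (λ.0)
  [4] λ.0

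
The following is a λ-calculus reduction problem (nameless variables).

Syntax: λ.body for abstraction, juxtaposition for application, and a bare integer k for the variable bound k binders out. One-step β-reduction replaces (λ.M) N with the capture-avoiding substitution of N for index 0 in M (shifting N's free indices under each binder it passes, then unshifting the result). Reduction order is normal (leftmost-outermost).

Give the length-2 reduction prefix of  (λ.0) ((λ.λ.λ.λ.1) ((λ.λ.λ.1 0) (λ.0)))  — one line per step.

Answer: after 2 steps: λ.λ.λ.1

Reduction:
  start: (λ.0) ((λ.λ.λ.λ.1) ((λ.λ.λ.1 0) (λ.0)))
  step 1: (λ.λ.λ.λ.1) ((λ.λ.λ.1 0) (λ.0))
  step 2: λ.λ.λ.1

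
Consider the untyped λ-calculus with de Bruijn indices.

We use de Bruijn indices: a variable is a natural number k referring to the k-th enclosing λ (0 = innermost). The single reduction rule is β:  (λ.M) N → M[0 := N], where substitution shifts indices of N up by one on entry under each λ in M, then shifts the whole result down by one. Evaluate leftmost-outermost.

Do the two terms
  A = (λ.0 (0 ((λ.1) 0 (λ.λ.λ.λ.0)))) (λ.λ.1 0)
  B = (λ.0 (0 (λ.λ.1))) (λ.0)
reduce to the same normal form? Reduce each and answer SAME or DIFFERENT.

Term A:
  start: (λ.0 (0 ((λ.1) 0 (λ.λ.λ.λ.0)))) (λ.λ.1 0)
  →1  (λ.λ.1 0) ((λ.λ.1 0) ((λ.λ.λ.1 0) (λ.λ.1 0) (λ.λ.λ.λ.0)))
  →2  λ.(λ.λ.1 0) ((λ.λ.λ.1 0) (λ.λ.1 0) (λ.λ.λ.λ.0)) 0
  →3  λ.(λ.(λ.λ.λ.1 0) (λ.λ.1 0) (λ.λ.λ.λ.0) 0) 0
  →4  λ.(λ.λ.λ.1 0) (λ.λ.1 0) (λ.λ.λ.λ.0) 0
  →5  λ.(λ.λ.1 0) (λ.λ.λ.λ.0) 0
  →6  λ.(λ.(λ.λ.λ.λ.0) 0) 0
  →7  λ.(λ.λ.λ.λ.0) 0
  →8  λ.λ.λ.λ.0

Term B:
  start: (λ.0 (0 (λ.λ.1))) (λ.0)
  →1  (λ.0) ((λ.0) (λ.λ.1))
  →2  (λ.0) (λ.λ.1)
  →3  λ.λ.1

Answer: DIFFERENT — A ⇓ λ.λ.λ.λ.0, B ⇓ λ.λ.1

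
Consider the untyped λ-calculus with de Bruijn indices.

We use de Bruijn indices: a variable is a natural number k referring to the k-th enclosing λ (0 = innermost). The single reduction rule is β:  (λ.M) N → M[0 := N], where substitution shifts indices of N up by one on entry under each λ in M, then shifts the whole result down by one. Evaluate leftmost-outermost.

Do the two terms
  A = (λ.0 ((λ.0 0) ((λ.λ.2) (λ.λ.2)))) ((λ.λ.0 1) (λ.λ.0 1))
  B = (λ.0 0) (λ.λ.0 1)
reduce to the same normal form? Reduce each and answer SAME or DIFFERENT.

Answer: SAME — A ⇓ λ.0 (λ.λ.0 1), B ⇓ λ.0 (λ.λ.0 1)

Derivation:
Term A:
  start: (λ.0 ((λ.0 0) ((λ.λ.2) (λ.λ.2)))) ((λ.λ.0 1) (λ.λ.0 1))
  step 1: (λ.λ.0 1) (λ.λ.0 1) ((λ.0 0) ((λ.λ.(λ.λ.0 1) (λ.λ.0 1)) (λ.λ.(λ.λ.0 1) (λ.λ.0 1))))
  step 2: (λ.0 (λ.λ.0 1)) ((λ.0 0) ((λ.λ.(λ.λ.0 1) (λ.λ.0 1)) (λ.λ.(λ.λ.0 1) (λ.λ.0 1))))
  step 3: (λ.0 0) ((λ.λ.(λ.λ.0 1) (λ.λ.0 1)) (λ.λ.(λ.λ.0 1) (λ.λ.0 1))) (λ.λ.0 1)
  step 4: (λ.λ.(λ.λ.0 1) (λ.λ.0 1)) (λ.λ.(λ.λ.0 1) (λ.λ.0 1)) ((λ.λ.(λ.λ.0 1) (λ.λ.0 1)) (λ.λ.(λ.λ.0 1) (λ.λ.0 1))) (λ.λ.0 1)
  step 5: (λ.(λ.λ.0 1) (λ.λ.0 1)) ((λ.λ.(λ.λ.0 1) (λ.λ.0 1)) (λ.λ.(λ.λ.0 1) (λ.λ.0 1))) (λ.λ.0 1)
  step 6: (λ.λ.0 1) (λ.λ.0 1) (λ.λ.0 1)
  step 7: (λ.0 (λ.λ.0 1)) (λ.λ.0 1)
  step 8: (λ.λ.0 1) (λ.λ.0 1)
  step 9: λ.0 (λ.λ.0 1)

Term B:
  start: (λ.0 0) (λ.λ.0 1)
  step 1: (λ.λ.0 1) (λ.λ.0 1)
  step 2: λ.0 (λ.λ.0 1)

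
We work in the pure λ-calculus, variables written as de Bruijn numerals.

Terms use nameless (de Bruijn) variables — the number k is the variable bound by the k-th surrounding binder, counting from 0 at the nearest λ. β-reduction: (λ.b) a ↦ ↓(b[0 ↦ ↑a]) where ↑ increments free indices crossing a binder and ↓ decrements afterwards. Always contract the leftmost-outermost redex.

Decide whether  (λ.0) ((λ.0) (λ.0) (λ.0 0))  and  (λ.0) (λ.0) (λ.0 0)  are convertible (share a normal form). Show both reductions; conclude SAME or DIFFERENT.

Answer: SAME — A ⇓ λ.0 0, B ⇓ λ.0 0

Derivation:
Term A:
  start: (λ.0) ((λ.0) (λ.0) (λ.0 0))
  step 1: (λ.0) (λ.0) (λ.0 0)
  step 2: (λ.0) (λ.0 0)
  step 3: λ.0 0

Term B:
  start: (λ.0) (λ.0) (λ.0 0)
  step 1: (λ.0) (λ.0 0)
  step 2: λ.0 0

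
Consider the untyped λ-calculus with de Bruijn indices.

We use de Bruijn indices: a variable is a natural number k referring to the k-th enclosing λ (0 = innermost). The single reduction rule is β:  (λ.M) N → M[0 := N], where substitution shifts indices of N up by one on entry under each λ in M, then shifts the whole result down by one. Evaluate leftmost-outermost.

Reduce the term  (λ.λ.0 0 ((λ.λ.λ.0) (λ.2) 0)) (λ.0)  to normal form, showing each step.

  start: (λ.λ.0 0 ((λ.λ.λ.0) (λ.2) 0)) (λ.0)
  [1] λ.0 0 ((λ.λ.λ.0) (λ.λ.0) 0)
  [2] λ.0 0 ((λ.λ.0) 0)
  [3] λ.0 0 (λ.0)

Answer: normal form = λ.0 0 (λ.0)  (in 3 steps)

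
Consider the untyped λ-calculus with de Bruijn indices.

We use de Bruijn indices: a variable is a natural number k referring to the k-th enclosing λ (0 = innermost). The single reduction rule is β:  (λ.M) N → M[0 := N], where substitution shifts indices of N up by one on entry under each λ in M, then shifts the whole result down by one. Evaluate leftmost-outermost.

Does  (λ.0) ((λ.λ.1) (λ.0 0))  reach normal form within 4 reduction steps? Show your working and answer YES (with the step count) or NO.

Answer: YES — reaches normal form λ.λ.0 0 in 2 ≤ 4 steps

Derivation:
  start: (λ.0) ((λ.λ.1) (λ.0 0))
  →1  (λ.λ.1) (λ.0 0)
  →2  λ.λ.0 0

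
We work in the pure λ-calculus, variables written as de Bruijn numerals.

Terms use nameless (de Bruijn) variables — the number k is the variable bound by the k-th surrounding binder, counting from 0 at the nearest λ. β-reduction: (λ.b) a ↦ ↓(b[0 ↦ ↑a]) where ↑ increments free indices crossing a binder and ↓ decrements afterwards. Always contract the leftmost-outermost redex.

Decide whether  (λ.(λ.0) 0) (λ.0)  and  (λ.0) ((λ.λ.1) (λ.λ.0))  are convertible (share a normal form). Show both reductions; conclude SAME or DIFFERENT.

Term A:
  start: (λ.(λ.0) 0) (λ.0)
  [1] (λ.0) (λ.0)
  [2] λ.0

Term B:
  start: (λ.0) ((λ.λ.1) (λ.λ.0))
  [1] (λ.λ.1) (λ.λ.0)
  [2] λ.λ.λ.0

Answer: DIFFERENT — A ⇓ λ.0, B ⇓ λ.λ.λ.0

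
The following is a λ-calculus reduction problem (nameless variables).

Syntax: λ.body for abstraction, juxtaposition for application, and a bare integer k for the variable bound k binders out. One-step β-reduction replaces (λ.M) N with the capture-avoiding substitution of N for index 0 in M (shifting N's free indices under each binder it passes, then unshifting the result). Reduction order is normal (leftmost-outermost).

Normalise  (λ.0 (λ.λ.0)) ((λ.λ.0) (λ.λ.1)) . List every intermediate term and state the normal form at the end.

Answer: normal form = λ.λ.0  (in 3 steps)

Working:
  start: (λ.0 (λ.λ.0)) ((λ.λ.0) (λ.λ.1))
  →1  (λ.λ.0) (λ.λ.1) (λ.λ.0)
  →2  (λ.0) (λ.λ.0)
  →3  λ.λ.0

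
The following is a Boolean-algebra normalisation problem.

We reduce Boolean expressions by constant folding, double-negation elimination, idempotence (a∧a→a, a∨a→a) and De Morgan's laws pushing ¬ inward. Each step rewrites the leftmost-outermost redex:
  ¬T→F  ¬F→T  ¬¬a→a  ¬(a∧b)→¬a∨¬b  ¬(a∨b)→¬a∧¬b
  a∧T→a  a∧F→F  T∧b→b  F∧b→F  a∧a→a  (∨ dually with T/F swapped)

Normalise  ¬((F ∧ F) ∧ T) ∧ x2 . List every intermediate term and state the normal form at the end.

  start: ¬((F ∧ F) ∧ T) ∧ x2
  →1  (¬(F ∧ F) ∨ ¬T) ∧ x2
  →2  ((¬F ∨ ¬F) ∨ ¬T) ∧ x2
  →3  (¬F ∨ ¬T) ∧ x2
  →4  (T ∨ ¬T) ∧ x2
  →5  T ∧ x2
  →6  x2

Answer: normal form = x2  (in 6 steps)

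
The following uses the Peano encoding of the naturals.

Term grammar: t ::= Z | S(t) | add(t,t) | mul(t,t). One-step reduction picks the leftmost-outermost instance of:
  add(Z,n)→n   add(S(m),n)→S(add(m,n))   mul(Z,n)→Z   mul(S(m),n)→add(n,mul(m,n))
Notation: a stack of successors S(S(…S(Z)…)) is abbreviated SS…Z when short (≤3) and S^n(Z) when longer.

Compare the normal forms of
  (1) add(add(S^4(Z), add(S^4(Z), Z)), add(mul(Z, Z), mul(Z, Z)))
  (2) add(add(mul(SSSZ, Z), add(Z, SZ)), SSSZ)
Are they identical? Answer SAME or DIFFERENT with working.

Answer: DIFFERENT — A ⇓ S^8(Z), B ⇓ S^4(Z)

Reduction:
Term A:
  start: add(add(S^4(Z), add(S^4(Z), Z)), add(mul(Z, Z), mul(Z, Z)))
  →1  add(S(add(SSSZ, add(S^4(Z), Z))), add(mul(Z, Z), mul(Z, Z)))
  →2  S(add(add(SSSZ, add(S^4(Z), Z)), add(mul(Z, Z), mul(Z, Z))))
  →3  S(add(S(add(SSZ, add(S^4(Z), Z))), add(mul(Z, Z), mul(Z, Z))))
  →4  S(S(add(add(SSZ, add(S^4(Z), Z)), add(mul(Z, Z), mul(Z, Z)))))
  →5  S(S(add(S(add(SZ, add(S^4(Z), Z))), add(mul(Z, Z), mul(Z, Z)))))
  →6  S(S(S(add(add(SZ, add(S^4(Z), Z)), add(mul(Z, Z), mul(Z, Z))))))
  →7  S(S(S(add(S(add(Z, add(S^4(Z), Z))), add(mul(Z, Z), mul(Z, Z))))))
  →8  S(S(S(S(add(add(Z, add(S^4(Z), Z)), add(mul(Z, Z), mul(Z, Z)))))))
  →9  S(S(S(S(add(add(S^4(Z), Z), add(mul(Z, Z), mul(Z, Z)))))))
  →10  S(S(S(S(add(S(add(SSSZ, Z)), add(mul(Z, Z), mul(Z, Z)))))))
  →11  S(S(S(S(S(add(add(SSSZ, Z), add(mul(Z, Z), mul(Z, Z))))))))
  →12  S(S(S(S(S(add(S(add(SSZ, Z)), add(mul(Z, Z), mul(Z, Z))))))))
  →13  S(S(S(S(S(S(add(add(SSZ, Z), add(mul(Z, Z), mul(Z, Z)))))))))
  →14  S(S(S(S(S(S(add(S(add(SZ, Z)), add(mul(Z, Z), mul(Z, Z)))))))))
  →15  S(S(S(S(S(S(S(add(add(SZ, Z), add(mul(Z, Z), mul(Z, Z))))))))))
  →16  S(S(S(S(S(S(S(add(S(add(Z, Z)), add(mul(Z, Z), mul(Z, Z))))))))))
  →17  S(S(S(S(S(S(S(S(add(add(Z, Z), add(mul(Z, Z), mul(Z, Z)))))))))))
  →18  S(S(S(S(S(S(S(S(add(Z, add(mul(Z, Z), mul(Z, Z)))))))))))
  →19  S(S(S(S(S(S(S(S(add(mul(Z, Z), mul(Z, Z))))))))))
  →20  S(S(S(S(S(S(S(S(add(Z, mul(Z, Z))))))))))
  →21  S(S(S(S(S(S(S(S(mul(Z, Z)))))))))
  →22  S^8(Z)

Term B:
  start: add(add(mul(SSSZ, Z), add(Z, SZ)), SSSZ)
  →1  add(add(add(Z, mul(SSZ, Z)), add(Z, SZ)), SSSZ)
  →2  add(add(mul(SSZ, Z), add(Z, SZ)), SSSZ)
  →3  add(add(add(Z, mul(SZ, Z)), add(Z, SZ)), SSSZ)
  →4  add(add(mul(SZ, Z), add(Z, SZ)), SSSZ)
  →5  add(add(add(Z, mul(Z, Z)), add(Z, SZ)), SSSZ)
  →6  add(add(mul(Z, Z), add(Z, SZ)), SSSZ)
  →7  add(add(Z, add(Z, SZ)), SSSZ)
  →8  add(add(Z, SZ), SSSZ)
  →9  add(SZ, SSSZ)
  →10  S(add(Z, SSSZ))
  →11  S^4(Z)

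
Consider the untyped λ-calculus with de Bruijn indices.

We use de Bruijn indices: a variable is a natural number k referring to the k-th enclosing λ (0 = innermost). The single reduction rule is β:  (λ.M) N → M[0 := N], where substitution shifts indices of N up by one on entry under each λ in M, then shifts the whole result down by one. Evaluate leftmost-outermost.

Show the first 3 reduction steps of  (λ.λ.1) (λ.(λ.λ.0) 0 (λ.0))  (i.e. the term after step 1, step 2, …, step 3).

  start: (λ.λ.1) (λ.(λ.λ.0) 0 (λ.0))
  [1] λ.λ.(λ.λ.0) 0 (λ.0)
  [2] λ.λ.(λ.0) (λ.0)
  [3] λ.λ.λ.0

Answer: after 3 steps: λ.λ.λ.0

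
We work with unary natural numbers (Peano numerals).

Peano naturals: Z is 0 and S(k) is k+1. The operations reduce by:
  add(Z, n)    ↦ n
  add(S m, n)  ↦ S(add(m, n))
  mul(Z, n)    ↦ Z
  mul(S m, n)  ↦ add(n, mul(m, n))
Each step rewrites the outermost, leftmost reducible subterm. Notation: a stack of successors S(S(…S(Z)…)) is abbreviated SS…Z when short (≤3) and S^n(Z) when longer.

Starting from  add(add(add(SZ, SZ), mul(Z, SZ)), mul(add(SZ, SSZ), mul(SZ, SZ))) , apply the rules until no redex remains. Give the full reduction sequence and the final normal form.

Answer: normal form = S^5(Z)  (in 33 steps)

Reduction:
  start: add(add(add(SZ, SZ), mul(Z, SZ)), mul(add(SZ, SSZ), mul(SZ, SZ)))
  [1] add(add(S(add(Z, SZ)), mul(Z, SZ)), mul(add(SZ, SSZ), mul(SZ, SZ)))
  [2] add(S(add(add(Z, SZ), mul(Z, SZ))), mul(add(SZ, SSZ), mul(SZ, SZ)))
  [3] S(add(add(add(Z, SZ), mul(Z, SZ)), mul(add(SZ, SSZ), mul(SZ, SZ))))
  [4] S(add(add(SZ, mul(Z, SZ)), mul(add(SZ, SSZ), mul(SZ, SZ))))
  [5] S(add(S(add(Z, mul(Z, SZ))), mul(add(SZ, SSZ), mul(SZ, SZ))))
  [6] S(S(add(add(Z, mul(Z, SZ)), mul(add(SZ, SSZ), mul(SZ, SZ)))))
  [7] S(S(add(mul(Z, SZ), mul(add(SZ, SSZ), mul(SZ, SZ)))))
  [8] S(S(add(Z, mul(add(SZ, SSZ), mul(SZ, SZ)))))
  [9] S(S(mul(add(SZ, SSZ), mul(SZ, SZ))))
  [10] S(S(mul(S(add(Z, SSZ)), mul(SZ, SZ))))
  [11] S(S(add(mul(SZ, SZ), mul(add(Z, SSZ), mul(SZ, SZ)))))
  [12] S(S(add(add(SZ, mul(Z, SZ)), mul(add(Z, SSZ), mul(SZ, SZ)))))
  [13] S(S(add(S(add(Z, mul(Z, SZ))), mul(add(Z, SSZ), mul(SZ, SZ)))))
  [14] S(S(S(add(add(Z, mul(Z, SZ)), mul(add(Z, SSZ), mul(SZ, SZ))))))
  [15] S(S(S(add(mul(Z, SZ), mul(add(Z, SSZ), mul(SZ, SZ))))))
  [16] S(S(S(add(Z, mul(add(Z, SSZ), mul(SZ, SZ))))))
  [17] S(S(S(mul(add(Z, SSZ), mul(SZ, SZ)))))
  [18] S(S(S(mul(SSZ, mul(SZ, SZ)))))
  [19] S(S(S(add(mul(SZ, SZ), mul(SZ, mul(SZ, SZ))))))
  [20] S(S(S(add(add(SZ, mul(Z, SZ)), mul(SZ, mul(SZ, SZ))))))
  [21] S(S(S(add(S(add(Z, mul(Z, SZ))), mul(SZ, mul(SZ, SZ))))))
  [22] S(S(S(S(add(add(Z, mul(Z, SZ)), mul(SZ, mul(SZ, SZ)))))))
  [23] S(S(S(S(add(mul(Z, SZ), mul(SZ, mul(SZ, SZ)))))))
  [24] S(S(S(S(add(Z, mul(SZ, mul(SZ, SZ)))))))
  [25] S(S(S(S(mul(SZ, mul(SZ, SZ))))))
  [26] S(S(S(S(add(mul(SZ, SZ), mul(Z, mul(SZ, SZ)))))))
  [27] S(S(S(S(add(add(SZ, mul(Z, SZ)), mul(Z, mul(SZ, SZ)))))))
  [28] S(S(S(S(add(S(add(Z, mul(Z, SZ))), mul(Z, mul(SZ, SZ)))))))
  [29] S(S(S(S(S(add(add(Z, mul(Z, SZ)), mul(Z, mul(SZ, SZ))))))))
  [30] S(S(S(S(S(add(mul(Z, SZ), mul(Z, mul(SZ, SZ))))))))
  [31] S(S(S(S(S(add(Z, mul(Z, mul(SZ, SZ))))))))
  [32] S(S(S(S(S(mul(Z, mul(SZ, SZ)))))))
  [33] S^5(Z)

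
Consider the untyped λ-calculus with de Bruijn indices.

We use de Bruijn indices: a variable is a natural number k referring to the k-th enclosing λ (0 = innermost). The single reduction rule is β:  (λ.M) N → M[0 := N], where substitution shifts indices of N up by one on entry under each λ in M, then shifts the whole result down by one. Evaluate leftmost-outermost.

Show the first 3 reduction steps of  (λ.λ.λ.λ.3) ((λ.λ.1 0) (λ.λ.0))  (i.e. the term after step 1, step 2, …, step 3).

Answer: after 3 steps: λ.λ.λ.λ.λ.0

Derivation:
  start: (λ.λ.λ.λ.3) ((λ.λ.1 0) (λ.λ.0))
  →1  λ.λ.λ.(λ.λ.1 0) (λ.λ.0)
  →2  λ.λ.λ.λ.(λ.λ.0) 0
  →3  λ.λ.λ.λ.λ.0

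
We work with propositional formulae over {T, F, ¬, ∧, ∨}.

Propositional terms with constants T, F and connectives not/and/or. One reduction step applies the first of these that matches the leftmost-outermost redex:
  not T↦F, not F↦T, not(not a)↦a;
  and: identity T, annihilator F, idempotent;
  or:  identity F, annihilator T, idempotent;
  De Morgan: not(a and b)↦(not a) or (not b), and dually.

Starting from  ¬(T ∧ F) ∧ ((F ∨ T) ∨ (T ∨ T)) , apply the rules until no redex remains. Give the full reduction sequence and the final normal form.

  start: ¬(T ∧ F) ∧ ((F ∨ T) ∨ (T ∨ T))
  step 1: (¬T ∨ ¬F) ∧ ((F ∨ T) ∨ (T ∨ T))
  step 2: (F ∨ ¬F) ∧ ((F ∨ T) ∨ (T ∨ T))
  step 3: ¬F ∧ ((F ∨ T) ∨ (T ∨ T))
  step 4: T ∧ ((F ∨ T) ∨ (T ∨ T))
  step 5: (F ∨ T) ∨ (T ∨ T)
  step 6: T ∨ (T ∨ T)
  step 7: T

Answer: normal form = T  (in 7 steps)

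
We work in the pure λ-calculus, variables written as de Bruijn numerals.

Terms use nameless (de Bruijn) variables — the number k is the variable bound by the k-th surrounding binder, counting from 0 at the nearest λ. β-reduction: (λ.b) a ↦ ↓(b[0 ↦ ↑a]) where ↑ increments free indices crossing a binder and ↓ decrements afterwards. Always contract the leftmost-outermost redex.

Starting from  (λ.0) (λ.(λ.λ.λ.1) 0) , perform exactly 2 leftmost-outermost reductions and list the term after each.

  start: (λ.0) (λ.(λ.λ.λ.1) 0)
  step 1: λ.(λ.λ.λ.1) 0
  step 2: λ.λ.λ.1

Answer: after 2 steps: λ.λ.λ.1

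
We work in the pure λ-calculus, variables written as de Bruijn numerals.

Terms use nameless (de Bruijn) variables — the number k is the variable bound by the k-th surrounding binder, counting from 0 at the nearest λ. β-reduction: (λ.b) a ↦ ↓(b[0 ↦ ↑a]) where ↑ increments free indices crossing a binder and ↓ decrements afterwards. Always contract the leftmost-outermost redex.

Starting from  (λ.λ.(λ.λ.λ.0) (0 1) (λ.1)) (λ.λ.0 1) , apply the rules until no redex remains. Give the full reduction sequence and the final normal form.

  start: (λ.λ.(λ.λ.λ.0) (0 1) (λ.1)) (λ.λ.0 1)
  →1  λ.(λ.λ.λ.0) (0 (λ.λ.0 1)) (λ.1)
  →2  λ.(λ.λ.0) (λ.1)
  →3  λ.λ.0

Answer: normal form = λ.λ.0  (in 3 steps)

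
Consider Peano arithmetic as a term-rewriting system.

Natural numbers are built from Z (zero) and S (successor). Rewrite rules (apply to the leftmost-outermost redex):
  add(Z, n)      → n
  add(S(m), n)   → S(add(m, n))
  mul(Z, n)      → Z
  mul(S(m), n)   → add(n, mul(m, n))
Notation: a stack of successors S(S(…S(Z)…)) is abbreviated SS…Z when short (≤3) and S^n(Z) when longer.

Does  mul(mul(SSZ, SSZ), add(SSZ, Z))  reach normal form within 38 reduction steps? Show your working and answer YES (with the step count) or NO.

  start: mul(mul(SSZ, SSZ), add(SSZ, Z))
  step 1: mul(add(SSZ, mul(SZ, SSZ)), add(SSZ, Z))
  step 2: mul(S(add(SZ, mul(SZ, SSZ))), add(SSZ, Z))
  step 3: add(add(SSZ, Z), mul(add(SZ, mul(SZ, SSZ)), add(SSZ, Z)))
  step 4: add(S(add(SZ, Z)), mul(add(SZ, mul(SZ, SSZ)), add(SSZ, Z)))
  step 5: S(add(add(SZ, Z), mul(add(SZ, mul(SZ, SSZ)), add(SSZ, Z))))
  step 6: S(add(S(add(Z, Z)), mul(add(SZ, mul(SZ, SSZ)), add(SSZ, Z))))
  step 7: S(S(add(add(Z, Z), mul(add(SZ, mul(SZ, SSZ)), add(SSZ, Z)))))
  step 8: S(S(add(Z, mul(add(SZ, mul(SZ, SSZ)), add(SSZ, Z)))))
  step 9: S(S(mul(add(SZ, mul(SZ, SSZ)), add(SSZ, Z))))
  step 10: S(S(mul(S(add(Z, mul(SZ, SSZ))), add(SSZ, Z))))
  step 11: S(S(add(add(SSZ, Z), mul(add(Z, mul(SZ, SSZ)), add(SSZ, Z)))))
  step 12: S(S(add(S(add(SZ, Z)), mul(add(Z, mul(SZ, SSZ)), add(SSZ, Z)))))
  step 13: S(S(S(add(add(SZ, Z), mul(add(Z, mul(SZ, SSZ)), add(SSZ, Z))))))
  step 14: S(S(S(add(S(add(Z, Z)), mul(add(Z, mul(SZ, SSZ)), add(SSZ, Z))))))
  step 15: S(S(S(S(add(add(Z, Z), mul(add(Z, mul(SZ, SSZ)), add(SSZ, Z)))))))
  step 16: S(S(S(S(add(Z, mul(add(Z, mul(SZ, SSZ)), add(SSZ, Z)))))))
  step 17: S(S(S(S(mul(add(Z, mul(SZ, SSZ)), add(SSZ, Z))))))
  step 18: S(S(S(S(mul(mul(SZ, SSZ), add(SSZ, Z))))))
  step 19: S(S(S(S(mul(add(SSZ, mul(Z, SSZ)), add(SSZ, Z))))))
  step 20: S(S(S(S(mul(S(add(SZ, mul(Z, SSZ))), add(SSZ, Z))))))
  step 21: S(S(S(S(add(add(SSZ, Z), mul(add(SZ, mul(Z, SSZ)), add(SSZ, Z)))))))
  step 22: S(S(S(S(add(S(add(SZ, Z)), mul(add(SZ, mul(Z, SSZ)), add(SSZ, Z)))))))
  step 23: S(S(S(S(S(add(add(SZ, Z), mul(add(SZ, mul(Z, SSZ)), add(SSZ, Z))))))))
  step 24: S(S(S(S(S(add(S(add(Z, Z)), mul(add(SZ, mul(Z, SSZ)), add(SSZ, Z))))))))
  step 25: S(S(S(S(S(S(add(add(Z, Z), mul(add(SZ, mul(Z, SSZ)), add(SSZ, Z)))))))))
  step 26: S(S(S(S(S(S(add(Z, mul(add(SZ, mul(Z, SSZ)), add(SSZ, Z)))))))))
  step 27: S(S(S(S(S(S(mul(add(SZ, mul(Z, SSZ)), add(SSZ, Z))))))))
  step 28: S(S(S(S(S(S(mul(S(add(Z, mul(Z, SSZ))), add(SSZ, Z))))))))
  step 29: S(S(S(S(S(S(add(add(SSZ, Z), mul(add(Z, mul(Z, SSZ)), add(SSZ, Z)))))))))
  step 30: S(S(S(S(S(S(add(S(add(SZ, Z)), mul(add(Z, mul(Z, SSZ)), add(SSZ, Z)))))))))
  step 31: S(S(S(S(S(S(S(add(add(SZ, Z), mul(add(Z, mul(Z, SSZ)), add(SSZ, Z))))))))))
  step 32: S(S(S(S(S(S(S(add(S(add(Z, Z)), mul(add(Z, mul(Z, SSZ)), add(SSZ, Z))))))))))
  step 33: S(S(S(S(S(S(S(S(add(add(Z, Z), mul(add(Z, mul(Z, SSZ)), add(SSZ, Z)))))))))))
  step 34: S(S(S(S(S(S(S(S(add(Z, mul(add(Z, mul(Z, SSZ)), add(SSZ, Z)))))))))))
  step 35: S(S(S(S(S(S(S(S(mul(add(Z, mul(Z, SSZ)), add(SSZ, Z))))))))))
  step 36: S(S(S(S(S(S(S(S(mul(mul(Z, SSZ), add(SSZ, Z))))))))))
  step 37: S(S(S(S(S(S(S(S(mul(Z, add(SSZ, Z))))))))))
  step 38: S^8(Z)

Answer: YES — reaches normal form S^8(Z) in 38 ≤ 38 steps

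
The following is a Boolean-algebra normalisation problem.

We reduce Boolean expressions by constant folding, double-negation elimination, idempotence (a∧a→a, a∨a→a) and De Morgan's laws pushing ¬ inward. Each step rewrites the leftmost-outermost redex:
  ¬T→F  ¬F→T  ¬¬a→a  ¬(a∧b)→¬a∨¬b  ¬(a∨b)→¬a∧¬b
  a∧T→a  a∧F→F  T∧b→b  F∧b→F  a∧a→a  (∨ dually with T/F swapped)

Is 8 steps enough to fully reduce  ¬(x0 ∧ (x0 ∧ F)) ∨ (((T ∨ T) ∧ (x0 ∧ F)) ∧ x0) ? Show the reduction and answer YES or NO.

Answer: YES — reaches normal form T in 6 ≤ 8 steps

Working:
  start: ¬(x0 ∧ (x0 ∧ F)) ∨ (((T ∨ T) ∧ (x0 ∧ F)) ∧ x0)
  [1] (¬x0 ∨ ¬(x0 ∧ F)) ∨ (((T ∨ T) ∧ (x0 ∧ F)) ∧ x0)
  [2] (¬x0 ∨ (¬x0 ∨ ¬F)) ∨ (((T ∨ T) ∧ (x0 ∧ F)) ∧ x0)
  [3] (¬x0 ∨ (¬x0 ∨ T)) ∨ (((T ∨ T) ∧ (x0 ∧ F)) ∧ x0)
  [4] (¬x0 ∨ T) ∨ (((T ∨ T) ∧ (x0 ∧ F)) ∧ x0)
  [5] T ∨ (((T ∨ T) ∧ (x0 ∧ F)) ∧ x0)
  [6] T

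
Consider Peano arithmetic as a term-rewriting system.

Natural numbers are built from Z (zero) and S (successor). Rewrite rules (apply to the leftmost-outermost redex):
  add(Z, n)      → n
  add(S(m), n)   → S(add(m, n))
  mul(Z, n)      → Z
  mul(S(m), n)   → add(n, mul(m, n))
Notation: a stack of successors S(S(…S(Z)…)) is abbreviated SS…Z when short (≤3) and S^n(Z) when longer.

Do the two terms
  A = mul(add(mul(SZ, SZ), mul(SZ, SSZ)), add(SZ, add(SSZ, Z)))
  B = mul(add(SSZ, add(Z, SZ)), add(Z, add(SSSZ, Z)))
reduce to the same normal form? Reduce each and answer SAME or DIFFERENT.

Answer: SAME — A ⇓ S^9(Z), B ⇓ S^9(Z)

Reduction:
Term A:
  start: mul(add(mul(SZ, SZ), mul(SZ, SSZ)), add(SZ, add(SSZ, Z)))
  →1  mul(add(add(SZ, mul(Z, SZ)), mul(SZ, SSZ)), add(SZ, add(SSZ, Z)))
  →2  mul(add(S(add(Z, mul(Z, SZ))), mul(SZ, SSZ)), add(SZ, add(SSZ, Z)))
  →3  mul(S(add(add(Z, mul(Z, SZ)), mul(SZ, SSZ))), add(SZ, add(SSZ, Z)))
  →4  add(add(SZ, add(SSZ, Z)), mul(add(add(Z, mul(Z, SZ)), mul(SZ, SSZ)), add(SZ, add(SSZ, Z))))
  →5  add(S(add(Z, add(SSZ, Z))), mul(add(add(Z, mul(Z, SZ)), mul(SZ, SSZ)), add(SZ, add(SSZ, Z))))
  →6  S(add(add(Z, add(SSZ, Z)), mul(add(add(Z, mul(Z, SZ)), mul(SZ, SSZ)), add(SZ, add(SSZ, Z)))))
  →7  S(add(add(SSZ, Z), mul(add(add(Z, mul(Z, SZ)), mul(SZ, SSZ)), add(SZ, add(SSZ, Z)))))
  →8  S(add(S(add(SZ, Z)), mul(add(add(Z, mul(Z, SZ)), mul(SZ, SSZ)), add(SZ, add(SSZ, Z)))))
  →9  S(S(add(add(SZ, Z), mul(add(add(Z, mul(Z, SZ)), mul(SZ, SSZ)), add(SZ, add(SSZ, Z))))))
  →10  S(S(add(S(add(Z, Z)), mul(add(add(Z, mul(Z, SZ)), mul(SZ, SSZ)), add(SZ, add(SSZ, Z))))))
  →11  S(S(S(add(add(Z, Z), mul(add(add(Z, mul(Z, SZ)), mul(SZ, SSZ)), add(SZ, add(SSZ, Z)))))))
  →12  S(S(S(add(Z, mul(add(add(Z, mul(Z, SZ)), mul(SZ, SSZ)), add(SZ, add(SSZ, Z)))))))
  →13  S(S(S(mul(add(add(Z, mul(Z, SZ)), mul(SZ, SSZ)), add(SZ, add(SSZ, Z))))))
  →14  S(S(S(mul(add(mul(Z, SZ), mul(SZ, SSZ)), add(SZ, add(SSZ, Z))))))
  →15  S(S(S(mul(add(Z, mul(SZ, SSZ)), add(SZ, add(SSZ, Z))))))
  →16  S(S(S(mul(mul(SZ, SSZ), add(SZ, add(SSZ, Z))))))
  →17  S(S(S(mul(add(SSZ, mul(Z, SSZ)), add(SZ, add(SSZ, Z))))))
  →18  S(S(S(mul(S(add(SZ, mul(Z, SSZ))), add(SZ, add(SSZ, Z))))))
  →19  S(S(S(add(add(SZ, add(SSZ, Z)), mul(add(SZ, mul(Z, SSZ)), add(SZ, add(SSZ, Z)))))))
  →20  S(S(S(add(S(add(Z, add(SSZ, Z))), mul(add(SZ, mul(Z, SSZ)), add(SZ, add(SSZ, Z)))))))
  →21  S(S(S(S(add(add(Z, add(SSZ, Z)), mul(add(SZ, mul(Z, SSZ)), add(SZ, add(SSZ, Z))))))))
  →22  S(S(S(S(add(add(SSZ, Z), mul(add(SZ, mul(Z, SSZ)), add(SZ, add(SSZ, Z))))))))
  →23  S(S(S(S(add(S(add(SZ, Z)), mul(add(SZ, mul(Z, SSZ)), add(SZ, add(SSZ, Z))))))))
  →24  S(S(S(S(S(add(add(SZ, Z), mul(add(SZ, mul(Z, SSZ)), add(SZ, add(SSZ, Z)))))))))
  →25  S(S(S(S(S(add(S(add(Z, Z)), mul(add(SZ, mul(Z, SSZ)), add(SZ, add(SSZ, Z)))))))))
  →26  S(S(S(S(S(S(add(add(Z, Z), mul(add(SZ, mul(Z, SSZ)), add(SZ, add(SSZ, Z))))))))))
  →27  S(S(S(S(S(S(add(Z, mul(add(SZ, mul(Z, SSZ)), add(SZ, add(SSZ, Z))))))))))
  →28  S(S(S(S(S(S(mul(add(SZ, mul(Z, SSZ)), add(SZ, add(SSZ, Z)))))))))
  →29  S(S(S(S(S(S(mul(S(add(Z, mul(Z, SSZ))), add(SZ, add(SSZ, Z)))))))))
  →30  S(S(S(S(S(S(add(add(SZ, add(SSZ, Z)), mul(add(Z, mul(Z, SSZ)), add(SZ, add(SSZ, Z))))))))))
  →31  S(S(S(S(S(S(add(S(add(Z, add(SSZ, Z))), mul(add(Z, mul(Z, SSZ)), add(SZ, add(SSZ, Z))))))))))
  →32  S(S(S(S(S(S(S(add(add(Z, add(SSZ, Z)), mul(add(Z, mul(Z, SSZ)), add(SZ, add(SSZ, Z)))))))))))
  →33  S(S(S(S(S(S(S(add(add(SSZ, Z), mul(add(Z, mul(Z, SSZ)), add(SZ, add(SSZ, Z)))))))))))
  →34  S(S(S(S(S(S(S(add(S(add(SZ, Z)), mul(add(Z, mul(Z, SSZ)), add(SZ, add(SSZ, Z)))))))))))
  →35  S(S(S(S(S(S(S(S(add(add(SZ, Z), mul(add(Z, mul(Z, SSZ)), add(SZ, add(SSZ, Z))))))))))))
  →36  S(S(S(S(S(S(S(S(add(S(add(Z, Z)), mul(add(Z, mul(Z, SSZ)), add(SZ, add(SSZ, Z))))))))))))
  →37  S(S(S(S(S(S(S(S(S(add(add(Z, Z), mul(add(Z, mul(Z, SSZ)), add(SZ, add(SSZ, Z)))))))))))))
  →38  S(S(S(S(S(S(S(S(S(add(Z, mul(add(Z, mul(Z, SSZ)), add(SZ, add(SSZ, Z)))))))))))))
  →39  S(S(S(S(S(S(S(S(S(mul(add(Z, mul(Z, SSZ)), add(SZ, add(SSZ, Z))))))))))))
  →40  S(S(S(S(S(S(S(S(S(mul(mul(Z, SSZ), add(SZ, add(SSZ, Z))))))))))))
  →41  S(S(S(S(S(S(S(S(S(mul(Z, add(SZ, add(SSZ, Z))))))))))))
  →42  S^9(Z)

Term B:
  start: mul(add(SSZ, add(Z, SZ)), add(Z, add(SSSZ, Z)))
  →1  mul(S(add(SZ, add(Z, SZ))), add(Z, add(SSSZ, Z)))
  →2  add(add(Z, add(SSSZ, Z)), mul(add(SZ, add(Z, SZ)), add(Z, add(SSSZ, Z))))
  →3  add(add(SSSZ, Z), mul(add(SZ, add(Z, SZ)), add(Z, add(SSSZ, Z))))
  →4  add(S(add(SSZ, Z)), mul(add(SZ, add(Z, SZ)), add(Z, add(SSSZ, Z))))
  →5  S(add(add(SSZ, Z), mul(add(SZ, add(Z, SZ)), add(Z, add(SSSZ, Z)))))
  →6  S(add(S(add(SZ, Z)), mul(add(SZ, add(Z, SZ)), add(Z, add(SSSZ, Z)))))
  →7  S(S(add(add(SZ, Z), mul(add(SZ, add(Z, SZ)), add(Z, add(SSSZ, Z))))))
  →8  S(S(add(S(add(Z, Z)), mul(add(SZ, add(Z, SZ)), add(Z, add(SSSZ, Z))))))
  →9  S(S(S(add(add(Z, Z), mul(add(SZ, add(Z, SZ)), add(Z, add(SSSZ, Z)))))))
  →10  S(S(S(add(Z, mul(add(SZ, add(Z, SZ)), add(Z, add(SSSZ, Z)))))))
  →11  S(S(S(mul(add(SZ, add(Z, SZ)), add(Z, add(SSSZ, Z))))))
  →12  S(S(S(mul(S(add(Z, add(Z, SZ))), add(Z, add(SSSZ, Z))))))
  →13  S(S(S(add(add(Z, add(SSSZ, Z)), mul(add(Z, add(Z, SZ)), add(Z, add(SSSZ, Z)))))))
  →14  S(S(S(add(add(SSSZ, Z), mul(add(Z, add(Z, SZ)), add(Z, add(SSSZ, Z)))))))
  →15  S(S(S(add(S(add(SSZ, Z)), mul(add(Z, add(Z, SZ)), add(Z, add(SSSZ, Z)))))))
  →16  S(S(S(S(add(add(SSZ, Z), mul(add(Z, add(Z, SZ)), add(Z, add(SSSZ, Z))))))))
  →17  S(S(S(S(add(S(add(SZ, Z)), mul(add(Z, add(Z, SZ)), add(Z, add(SSSZ, Z))))))))
  →18  S(S(S(S(S(add(add(SZ, Z), mul(add(Z, add(Z, SZ)), add(Z, add(SSSZ, Z)))))))))
  →19  S(S(S(S(S(add(S(add(Z, Z)), mul(add(Z, add(Z, SZ)), add(Z, add(SSSZ, Z)))))))))
  →20  S(S(S(S(S(S(add(add(Z, Z), mul(add(Z, add(Z, SZ)), add(Z, add(SSSZ, Z))))))))))
  →21  S(S(S(S(S(S(add(Z, mul(add(Z, add(Z, SZ)), add(Z, add(SSSZ, Z))))))))))
  →22  S(S(S(S(S(S(mul(add(Z, add(Z, SZ)), add(Z, add(SSSZ, Z)))))))))
  →23  S(S(S(S(S(S(mul(add(Z, SZ), add(Z, add(SSSZ, Z)))))))))
  →24  S(S(S(S(S(S(mul(SZ, add(Z, add(SSSZ, Z)))))))))
  →25  S(S(S(S(S(S(add(add(Z, add(SSSZ, Z)), mul(Z, add(Z, add(SSSZ, Z))))))))))
  →26  S(S(S(S(S(S(add(add(SSSZ, Z), mul(Z, add(Z, add(SSSZ, Z))))))))))
  →27  S(S(S(S(S(S(add(S(add(SSZ, Z)), mul(Z, add(Z, add(SSSZ, Z))))))))))
  →28  S(S(S(S(S(S(S(add(add(SSZ, Z), mul(Z, add(Z, add(SSSZ, Z)))))))))))
  →29  S(S(S(S(S(S(S(add(S(add(SZ, Z)), mul(Z, add(Z, add(SSSZ, Z)))))))))))
  →30  S(S(S(S(S(S(S(S(add(add(SZ, Z), mul(Z, add(Z, add(SSSZ, Z))))))))))))
  →31  S(S(S(S(S(S(S(S(add(S(add(Z, Z)), mul(Z, add(Z, add(SSSZ, Z))))))))))))
  →32  S(S(S(S(S(S(S(S(S(add(add(Z, Z), mul(Z, add(Z, add(SSSZ, Z)))))))))))))
  →33  S(S(S(S(S(S(S(S(S(add(Z, mul(Z, add(Z, add(SSSZ, Z)))))))))))))
  →34  S(S(S(S(S(S(S(S(S(mul(Z, add(Z, add(SSSZ, Z))))))))))))
  →35  S^9(Z)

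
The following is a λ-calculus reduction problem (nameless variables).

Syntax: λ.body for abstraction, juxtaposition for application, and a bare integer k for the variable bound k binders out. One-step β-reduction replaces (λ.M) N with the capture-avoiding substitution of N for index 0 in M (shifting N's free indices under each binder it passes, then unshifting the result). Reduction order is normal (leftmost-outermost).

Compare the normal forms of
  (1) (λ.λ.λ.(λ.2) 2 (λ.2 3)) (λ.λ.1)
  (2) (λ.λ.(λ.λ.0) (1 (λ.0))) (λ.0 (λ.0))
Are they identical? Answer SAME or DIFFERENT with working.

Answer: DIFFERENT — A ⇓ λ.λ.1 (λ.2 (λ.λ.1)), B ⇓ λ.λ.0

Working:
Term A:
  start: (λ.λ.λ.(λ.2) 2 (λ.2 3)) (λ.λ.1)
  step 1: λ.λ.(λ.2) (λ.λ.1) (λ.2 (λ.λ.1))
  step 2: λ.λ.1 (λ.2 (λ.λ.1))

Term B:
  start: (λ.λ.(λ.λ.0) (1 (λ.0))) (λ.0 (λ.0))
  step 1: λ.(λ.λ.0) ((λ.0 (λ.0)) (λ.0))
  step 2: λ.λ.0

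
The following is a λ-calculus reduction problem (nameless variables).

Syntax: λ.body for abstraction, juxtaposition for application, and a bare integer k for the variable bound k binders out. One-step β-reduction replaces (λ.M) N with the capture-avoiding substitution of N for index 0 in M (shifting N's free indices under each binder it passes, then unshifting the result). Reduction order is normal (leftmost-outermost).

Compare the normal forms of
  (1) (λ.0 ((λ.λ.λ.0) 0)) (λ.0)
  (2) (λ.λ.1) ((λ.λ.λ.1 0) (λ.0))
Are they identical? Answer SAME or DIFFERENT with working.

Answer: DIFFERENT — A ⇓ λ.λ.0, B ⇓ λ.λ.λ.1 0

Working:
Term A:
  start: (λ.0 ((λ.λ.λ.0) 0)) (λ.0)
  →1  (λ.0) ((λ.λ.λ.0) (λ.0))
  →2  (λ.λ.λ.0) (λ.0)
  →3  λ.λ.0

Term B:
  start: (λ.λ.1) ((λ.λ.λ.1 0) (λ.0))
  →1  λ.(λ.λ.λ.1 0) (λ.0)
  →2  λ.λ.λ.1 0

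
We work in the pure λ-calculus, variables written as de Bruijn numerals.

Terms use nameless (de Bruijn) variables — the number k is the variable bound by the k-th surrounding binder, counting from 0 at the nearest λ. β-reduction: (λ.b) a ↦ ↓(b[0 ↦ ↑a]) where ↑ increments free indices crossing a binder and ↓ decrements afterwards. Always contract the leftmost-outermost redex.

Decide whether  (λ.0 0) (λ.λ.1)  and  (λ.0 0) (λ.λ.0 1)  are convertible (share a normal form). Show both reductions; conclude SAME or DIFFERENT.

Answer: DIFFERENT — A ⇓ λ.λ.λ.1, B ⇓ λ.0 (λ.λ.0 1)

Working:
Term A:
  start: (λ.0 0) (λ.λ.1)
  [1] (λ.λ.1) (λ.λ.1)
  [2] λ.λ.λ.1

Term B:
  start: (λ.0 0) (λ.λ.0 1)
  [1] (λ.λ.0 1) (λ.λ.0 1)
  [2] λ.0 (λ.λ.0 1)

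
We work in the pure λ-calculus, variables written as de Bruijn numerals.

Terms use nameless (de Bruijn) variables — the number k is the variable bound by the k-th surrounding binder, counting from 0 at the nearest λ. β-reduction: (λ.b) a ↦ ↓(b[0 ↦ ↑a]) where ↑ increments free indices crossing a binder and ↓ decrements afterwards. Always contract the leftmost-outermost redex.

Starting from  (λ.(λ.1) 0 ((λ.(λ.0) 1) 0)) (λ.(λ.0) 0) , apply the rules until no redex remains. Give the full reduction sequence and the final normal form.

  start: (λ.(λ.1) 0 ((λ.(λ.0) 1) 0)) (λ.(λ.0) 0)
  →1  (λ.λ.(λ.0) 0) (λ.(λ.0) 0) ((λ.(λ.0) (λ.(λ.0) 0)) (λ.(λ.0) 0))
  →2  (λ.(λ.0) 0) ((λ.(λ.0) (λ.(λ.0) 0)) (λ.(λ.0) 0))
  →3  (λ.0) ((λ.(λ.0) (λ.(λ.0) 0)) (λ.(λ.0) 0))
  →4  (λ.(λ.0) (λ.(λ.0) 0)) (λ.(λ.0) 0)
  →5  (λ.0) (λ.(λ.0) 0)
  →6  λ.(λ.0) 0
  →7  λ.0

Answer: normal form = λ.0  (in 7 steps)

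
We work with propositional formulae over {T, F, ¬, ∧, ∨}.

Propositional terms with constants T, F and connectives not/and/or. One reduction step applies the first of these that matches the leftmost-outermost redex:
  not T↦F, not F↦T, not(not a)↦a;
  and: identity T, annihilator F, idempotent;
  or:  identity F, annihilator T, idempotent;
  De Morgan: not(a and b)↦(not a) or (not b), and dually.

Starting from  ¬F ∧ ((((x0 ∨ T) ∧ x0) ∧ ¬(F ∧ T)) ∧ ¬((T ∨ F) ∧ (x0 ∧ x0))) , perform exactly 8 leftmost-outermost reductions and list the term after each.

  start: ¬F ∧ ((((x0 ∨ T) ∧ x0) ∧ ¬(F ∧ T)) ∧ ¬((T ∨ F) ∧ (x0 ∧ x0)))
  →1  T ∧ ((((x0 ∨ T) ∧ x0) ∧ ¬(F ∧ T)) ∧ ¬((T ∨ F) ∧ (x0 ∧ x0)))
  →2  (((x0 ∨ T) ∧ x0) ∧ ¬(F ∧ T)) ∧ ¬((T ∨ F) ∧ (x0 ∧ x0))
  →3  ((T ∧ x0) ∧ ¬(F ∧ T)) ∧ ¬((T ∨ F) ∧ (x0 ∧ x0))
  →4  (x0 ∧ ¬(F ∧ T)) ∧ ¬((T ∨ F) ∧ (x0 ∧ x0))
  →5  (x0 ∧ (¬F ∨ ¬T)) ∧ ¬((T ∨ F) ∧ (x0 ∧ x0))
  →6  (x0 ∧ (T ∨ ¬T)) ∧ ¬((T ∨ F) ∧ (x0 ∧ x0))
  →7  (x0 ∧ T) ∧ ¬((T ∨ F) ∧ (x0 ∧ x0))
  →8  x0 ∧ ¬((T ∨ F) ∧ (x0 ∧ x0))

Answer: after 8 steps: x0 ∧ ¬((T ∨ F) ∧ (x0 ∧ x0))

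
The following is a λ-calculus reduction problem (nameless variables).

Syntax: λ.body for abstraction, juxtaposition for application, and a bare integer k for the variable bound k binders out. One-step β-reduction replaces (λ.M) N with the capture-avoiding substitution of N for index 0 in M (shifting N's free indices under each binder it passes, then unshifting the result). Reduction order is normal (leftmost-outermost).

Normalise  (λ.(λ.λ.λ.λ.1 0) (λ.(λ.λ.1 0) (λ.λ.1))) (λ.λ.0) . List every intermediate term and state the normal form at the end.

Answer: normal form = λ.λ.λ.1 0  (in 2 steps)

Derivation:
  start: (λ.(λ.λ.λ.λ.1 0) (λ.(λ.λ.1 0) (λ.λ.1))) (λ.λ.0)
  step 1: (λ.λ.λ.λ.1 0) (λ.(λ.λ.1 0) (λ.λ.1))
  step 2: λ.λ.λ.1 0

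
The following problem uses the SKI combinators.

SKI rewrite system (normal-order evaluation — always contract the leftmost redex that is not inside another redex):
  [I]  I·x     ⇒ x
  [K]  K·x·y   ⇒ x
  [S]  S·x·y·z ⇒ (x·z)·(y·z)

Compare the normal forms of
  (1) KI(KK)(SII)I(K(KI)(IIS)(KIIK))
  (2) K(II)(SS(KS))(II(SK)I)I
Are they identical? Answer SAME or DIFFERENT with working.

Answer: SAME — A ⇓ I, B ⇓ I

Working:
Term A:
  start: KI(KK)(SII)I(K(KI)(IIS)(KIIK))
  →1  I(SII)I(K(KI)(IIS)(KIIK))
  →2  SIII(K(KI)(IIS)(KIIK))
  →3  II(II)(K(KI)(IIS)(KIIK))
  →4  I(II)(K(KI)(IIS)(KIIK))
  →5  II(K(KI)(IIS)(KIIK))
  →6  I(K(KI)(IIS)(KIIK))
  →7  K(KI)(IIS)(KIIK)
  →8  KI(KIIK)
  →9  I

Term B:
  start: K(II)(SS(KS))(II(SK)I)I
  →1  II(II(SK)I)I
  →2  I(II(SK)I)I
  →3  II(SK)II
  →4  I(SK)II
  →5  SKII
  →6  KI(II)
  →7  I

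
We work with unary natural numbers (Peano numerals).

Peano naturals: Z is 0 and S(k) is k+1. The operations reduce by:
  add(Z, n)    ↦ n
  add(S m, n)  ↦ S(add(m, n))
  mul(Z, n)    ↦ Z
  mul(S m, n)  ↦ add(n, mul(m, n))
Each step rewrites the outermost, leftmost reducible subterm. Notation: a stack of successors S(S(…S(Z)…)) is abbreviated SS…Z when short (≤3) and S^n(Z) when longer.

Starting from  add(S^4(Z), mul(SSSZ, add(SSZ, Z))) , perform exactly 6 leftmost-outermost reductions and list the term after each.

Answer: after 6 steps: S(S(S(S(add(add(SSZ, Z), mul(SSZ, add(SSZ, Z)))))))

Working:
  start: add(S^4(Z), mul(SSSZ, add(SSZ, Z)))
  [1] S(add(SSSZ, mul(SSSZ, add(SSZ, Z))))
  [2] S(S(add(SSZ, mul(SSSZ, add(SSZ, Z)))))
  [3] S(S(S(add(SZ, mul(SSSZ, add(SSZ, Z))))))
  [4] S(S(S(S(add(Z, mul(SSSZ, add(SSZ, Z)))))))
  [5] S(S(S(S(mul(SSSZ, add(SSZ, Z))))))
  [6] S(S(S(S(add(add(SSZ, Z), mul(SSZ, add(SSZ, Z)))))))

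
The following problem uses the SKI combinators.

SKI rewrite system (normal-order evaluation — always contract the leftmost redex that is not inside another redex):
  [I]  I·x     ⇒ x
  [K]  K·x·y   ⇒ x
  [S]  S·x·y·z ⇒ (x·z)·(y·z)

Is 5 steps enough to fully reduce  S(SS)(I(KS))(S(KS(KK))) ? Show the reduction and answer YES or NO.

Answer: NO — after 5 steps the term is SS(SS(I(KS)(S(KS(KK))))), not yet normal

Derivation:
  start: S(SS)(I(KS))(S(KS(KK)))
  step 1: SS(S(KS(KK)))(I(KS)(S(KS(KK))))
  step 2: S(I(KS)(S(KS(KK))))(S(KS(KK))(I(KS)(S(KS(KK)))))
  step 3: S(KS(S(KS(KK))))(S(KS(KK))(I(KS)(S(KS(KK)))))
  step 4: SS(S(KS(KK))(I(KS)(S(KS(KK)))))
  step 5: SS(SS(I(KS)(S(KS(KK)))))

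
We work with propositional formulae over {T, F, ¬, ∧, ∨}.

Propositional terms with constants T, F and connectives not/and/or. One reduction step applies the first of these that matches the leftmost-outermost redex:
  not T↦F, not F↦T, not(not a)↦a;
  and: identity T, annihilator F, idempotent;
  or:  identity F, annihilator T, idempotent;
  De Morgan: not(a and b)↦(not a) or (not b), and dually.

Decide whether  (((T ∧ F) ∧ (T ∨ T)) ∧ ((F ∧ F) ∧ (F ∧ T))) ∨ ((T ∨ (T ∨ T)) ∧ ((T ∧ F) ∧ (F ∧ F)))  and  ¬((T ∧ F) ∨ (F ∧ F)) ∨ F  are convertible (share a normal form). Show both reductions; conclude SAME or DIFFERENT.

Term A:
  start: (((T ∧ F) ∧ (T ∨ T)) ∧ ((F ∧ F) ∧ (F ∧ T))) ∨ ((T ∨ (T ∨ T)) ∧ ((T ∧ F) ∧ (F ∧ F)))
  step 1: ((F ∧ (T ∨ T)) ∧ ((F ∧ F) ∧ (F ∧ T))) ∨ ((T ∨ (T ∨ T)) ∧ ((T ∧ F) ∧ (F ∧ F)))
  step 2: (F ∧ ((F ∧ F) ∧ (F ∧ T))) ∨ ((T ∨ (T ∨ T)) ∧ ((T ∧ F) ∧ (F ∧ F)))
  step 3: F ∨ ((T ∨ (T ∨ T)) ∧ ((T ∧ F) ∧ (F ∧ F)))
  step 4: (T ∨ (T ∨ T)) ∧ ((T ∧ F) ∧ (F ∧ F))
  step 5: T ∧ ((T ∧ F) ∧ (F ∧ F))
  step 6: (T ∧ F) ∧ (F ∧ F)
  step 7: F ∧ (F ∧ F)
  step 8: F

Term B:
  start: ¬((T ∧ F) ∨ (F ∧ F)) ∨ F
  step 1: ¬((T ∧ F) ∨ (F ∧ F))
  step 2: ¬(T ∧ F) ∧ ¬(F ∧ F)
  step 3: (¬T ∨ ¬F) ∧ ¬(F ∧ F)
  step 4: (F ∨ ¬F) ∧ ¬(F ∧ F)
  step 5: ¬F ∧ ¬(F ∧ F)
  step 6: T ∧ ¬(F ∧ F)
  step 7: ¬(F ∧ F)
  step 8: ¬F ∨ ¬F
  step 9: ¬F
  step 10: T

Answer: DIFFERENT — A ⇓ F, B ⇓ T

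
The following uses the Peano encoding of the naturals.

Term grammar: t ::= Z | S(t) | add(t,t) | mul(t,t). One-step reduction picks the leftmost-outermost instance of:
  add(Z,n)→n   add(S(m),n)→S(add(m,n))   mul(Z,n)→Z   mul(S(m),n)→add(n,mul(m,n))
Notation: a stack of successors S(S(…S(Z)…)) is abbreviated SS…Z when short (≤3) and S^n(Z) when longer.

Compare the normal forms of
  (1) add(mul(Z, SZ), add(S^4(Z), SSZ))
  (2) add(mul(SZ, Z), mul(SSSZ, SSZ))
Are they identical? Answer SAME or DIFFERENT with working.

Answer: SAME — A ⇓ S^6(Z), B ⇓ S^6(Z)

Reduction:
Term A:
  start: add(mul(Z, SZ), add(S^4(Z), SSZ))
  step 1: add(Z, add(S^4(Z), SSZ))
  step 2: add(S^4(Z), SSZ)
  step 3: S(add(SSSZ, SSZ))
  step 4: S(S(add(SSZ, SSZ)))
  step 5: S(S(S(add(SZ, SSZ))))
  step 6: S(S(S(S(add(Z, SSZ)))))
  step 7: S^6(Z)

Term B:
  start: add(mul(SZ, Z), mul(SSSZ, SSZ))
  step 1: add(add(Z, mul(Z, Z)), mul(SSSZ, SSZ))
  step 2: add(mul(Z, Z), mul(SSSZ, SSZ))
  step 3: add(Z, mul(SSSZ, SSZ))
  step 4: mul(SSSZ, SSZ)
  step 5: add(SSZ, mul(SSZ, SSZ))
  step 6: S(add(SZ, mul(SSZ, SSZ)))
  step 7: S(S(add(Z, mul(SSZ, SSZ))))
  step 8: S(S(mul(SSZ, SSZ)))
  step 9: S(S(add(SSZ, mul(SZ, SSZ))))
  step 10: S(S(S(add(SZ, mul(SZ, SSZ)))))
  step 11: S(S(S(S(add(Z, mul(SZ, SSZ))))))
  step 12: S(S(S(S(mul(SZ, SSZ)))))
  step 13: S(S(S(S(add(SSZ, mul(Z, SSZ))))))
  step 14: S(S(S(S(S(add(SZ, mul(Z, SSZ)))))))
  step 15: S(S(S(S(S(S(add(Z, mul(Z, SSZ))))))))
  step 16: S(S(S(S(S(S(mul(Z, SSZ)))))))
  step 17: S^6(Z)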